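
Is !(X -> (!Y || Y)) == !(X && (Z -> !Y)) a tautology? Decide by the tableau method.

Assume the negation and expand:
Initial set: {F (!(X -> (!Y || Y)) == !(X && (Z -> !Y)))}.
F (!(X -> (!Y || Y)) == !(X && (Z -> !Y))): β-rule — branch into T !(X -> (!Y || Y)), F !(X && (Z -> !Y))  //  F !(X -> (!Y || Y)), T !(X && (Z -> !Y)).
  branch 1 (add T !(X -> (!Y || Y)), F !(X && (Z -> !Y))):
    T !(X -> (!Y || Y)): α-rule — add T X, F (!Y || Y).
    F !(X && (Z -> !Y)): α-rule — add T X, T (Z -> !Y).
    F (!Y || Y): α-rule — add F !Y, F Y.
    × closes — contains both Y and !Y.
  branch 2 (add F !(X -> (!Y || Y)), T !(X && (Z -> !Y))):
    F !(X -> (!Y || Y)): β-rule — branch into F X  //  T (!Y || Y).
      branch 2.1 (add F X):
        T !(X && (Z -> !Y)): β-rule — branch into F X  //  F (Z -> !Y).
          branch 2.1.1 (add F X):
            ○ open, literals {X=false}.
          branch 2.1.2 (add F (Z -> !Y)):
            F (Z -> !Y): α-rule — add T Z, F !Y.
            ○ open, literals {X=false, Y=true, Z=true}.
      branch 2.2 (add T (!Y || Y)):
        T !(X && (Z -> !Y)): β-rule — branch into F X  //  F (Z -> !Y).
          branch 2.2.1 (add F X):
            T (!Y || Y): β-rule — branch into T !Y  //  T Y.
              branch 2.2.1.1 (add T !Y):
                ○ open, literals {X=false, Y=false}.
              branch 2.2.1.2 (add T Y):
                ○ open, literals {X=false, Y=true}.
          branch 2.2.2 (add F (Z -> !Y)):
            F (Z -> !Y): α-rule — add T Z, F !Y.
            T (!Y || Y): β-rule — branch into T !Y  //  T Y.
              branch 2.2.2.1 (add T !Y):
                × closes — contains both Y and !Y.
              branch 2.2.2.2 (add T Y):
                ○ open, literals {Y=true, Z=true}.
2 branches closed, 5 open.
An open branch gives a countermodel: X=false (unmentioned atoms arbitrary); under it the original formula is false.

Not valid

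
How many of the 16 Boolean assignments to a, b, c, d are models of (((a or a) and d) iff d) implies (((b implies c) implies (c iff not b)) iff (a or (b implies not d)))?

Initial set: {((((a or a) and d) iff d) implies (((b implies c) implies (c iff not b)) iff (a or (b implies not d))))}.
((((a or a) and d) iff d) implies (((b implies c) implies (c iff not b)) iff (a or (b implies not d)))): β-rule — branch into not (((a or a) and d) iff d)  //  (((b implies c) implies (c iff not b)) iff (a or (b implies not d))).
  branch 1 (add not (((a or a) and d) iff d)):
    not (((a or a) and d) iff d): β-rule — branch into ((a or a) and d), not d  //  not ((a or a) and d), d.
      branch 1.1 (add ((a or a) and d), not d):
        ((a or a) and d): α-rule — add (a or a), d.
        × closes — contains both d and not d.
      branch 1.2 (add not ((a or a) and d), d):
        not ((a or a) and d): β-rule — branch into not (a or a)  //  not d.
          branch 1.2.1 (add not (a or a)):
            not (a or a): α-rule — add not a, not a.
            ○ open, literals {a=0, d=1}.
          branch 1.2.2 (add not d):
            × closes — contains both d and not d.
  branch 2 (add (((b implies c) implies (c iff not b)) iff (a or (b implies not d)))):
    (((b implies c) implies (c iff not b)) iff (a or (b implies not d))): β-rule — branch into ((b implies c) implies (c iff not b)), (a or (b implies not d))  //  not ((b implies c) implies (c iff not b)), not (a or (b implies not d)).
      branch 2.1 (add ((b implies c) implies (c iff not b)), (a or (b implies not d))):
        ((b implies c) implies (c iff not b)): β-rule — branch into not (b implies c)  //  (c iff not b).
          branch 2.1.1 (add not (b implies c)):
            not (b implies c): α-rule — add b, not c.
            (a or (b implies not d)): β-rule — branch into a  //  (b implies not d).
              branch 2.1.1.1 (add a):
                ○ open, literals {a=1, b=1, c=0}.
              branch 2.1.1.2 (add (b implies not d)):
                (b implies not d): β-rule — branch into not b  //  not d.
                  branch 2.1.1.2.1 (add not b):
                    × closes — contains both b and not b.
                  branch 2.1.1.2.2 (add not d):
                    ○ open, literals {b=1, c=0, d=0}.
          branch 2.1.2 (add (c iff not b)):
            (a or (b implies not d)): β-rule — branch into a  //  (b implies not d).
              branch 2.1.2.1 (add a):
                (c iff not b): β-rule — branch into c, not b  //  not c, not not b.
                  branch 2.1.2.1.1 (add c, not b):
                    ○ open, literals {a=1, b=0, c=1}.
                  branch 2.1.2.1.2 (add not c, not not b):
                    ○ open, literals {a=1, b=1, c=0}.
              branch 2.1.2.2 (add (b implies not d)):
                (c iff not b): β-rule — branch into c, not b  //  not c, not not b.
                  branch 2.1.2.2.1 (add c, not b):
                    (b implies not d): β-rule — branch into not b  //  not d.
                      branch 2.1.2.2.1.1 (add not b):
                        ○ open, literals {b=0, c=1}.
                      branch 2.1.2.2.1.2 (add not d):
                        ○ open, literals {b=0, c=1, d=0}.
                  branch 2.1.2.2.2 (add not c, not not b):
                    (b implies not d): β-rule — branch into not b  //  not d.
                      branch 2.1.2.2.2.1 (add not b):
                        × closes — contains both b and not b.
                      branch 2.1.2.2.2.2 (add not d):
                        ○ open, literals {b=1, c=0, d=0}.
      branch 2.2 (add not ((b implies c) implies (c iff not b)), not (a or (b implies not d))):
        not ((b implies c) implies (c iff not b)): α-rule — add (b implies c), not (c iff not b).
        not (a or (b implies not d)): α-rule — add not a, not (b implies not d).
        not (b implies not d): α-rule — add b, not not d.
        (b implies c): β-rule — branch into not b  //  c.
          branch 2.2.1 (add not b):
            × closes — contains both b and not b.
          branch 2.2.2 (add c):
            not (c iff not b): β-rule — branch into c, not not b  //  not c, not b.
              branch 2.2.2.1 (add c, not not b):
                ○ open, literals {a=0, b=1, c=1, d=1}.
              branch 2.2.2.2 (add not c, not b):
                × closes — contains both c and not c.
6 branches closed, 9 open.
Each open branch fixes some atoms; the unmentioned ones are free. Counting distinct full assignments: branch {a=0, d=1} (b, c) contributes 4 new; branch {a=1, b=1, c=0} (d) contributes 2 new; branch {b=1, c=0, d=0} (a) contributes 1 new; branch {a=1, b=0, c=1} (d) contributes 2 new; branch {a=1, b=1, c=0} (d) contributes 0 new; branch {b=0, c=1} (a, d) contributes 1 new; branch {b=0, c=1, d=0} (a) contributes 0 new; branch {b=1, c=0, d=0} (a) contributes 0 new; branch {a=0, b=1, c=1, d=1} (none free) contributes 0 new. Total: 10.

10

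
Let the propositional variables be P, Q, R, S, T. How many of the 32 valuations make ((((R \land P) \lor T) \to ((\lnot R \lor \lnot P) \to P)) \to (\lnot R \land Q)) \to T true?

28

Initial set: {T (((((R \land P) \lor T) \to ((\lnot R \lor \lnot P) \to P)) \to (\lnot R \land Q)) \to T)}.
T (((((R \land P) \lor T) \to ((\lnot R \lor \lnot P) \to P)) \to (\lnot R \land Q)) \to T): β-rule — branch into F ((((R \land P) \lor T) \to ((\lnot R \lor \lnot P) \to P)) \to (\lnot R \land Q))  //  T T.
  branch 1 (add F ((((R \land P) \lor T) \to ((\lnot R \lor \lnot P) \to P)) \to (\lnot R \land Q))):
    F ((((R \land P) \lor T) \to ((\lnot R \lor \lnot P) \to P)) \to (\lnot R \land Q)): α-rule — add T (((R \land P) \lor T) \to ((\lnot R \lor \lnot P) \to P)), F (\lnot R \land Q).
    T (((R \land P) \lor T) \to ((\lnot R \lor \lnot P) \to P)): β-rule — branch into F ((R \land P) \lor T)  //  T ((\lnot R \lor \lnot P) \to P).
      branch 1.1 (add F ((R \land P) \lor T)):
        F ((R \land P) \lor T): α-rule — add F (R \land P), F T.
        F (\lnot R \land Q): β-rule — branch into F \lnot R  //  F Q.
          branch 1.1.1 (add F \lnot R):
            F (R \land P): β-rule — branch into F R  //  F P.
              branch 1.1.1.1 (add F R):
                × closes — contains both R and \lnot R.
              branch 1.1.1.2 (add F P):
                ○ open, literals {P=false, R=true, T=false}.
          branch 1.1.2 (add F Q):
            F (R \land P): β-rule — branch into F R  //  F P.
              branch 1.1.2.1 (add F R):
                ○ open, literals {Q=false, R=false, T=false}.
              branch 1.1.2.2 (add F P):
                ○ open, literals {P=false, Q=false, T=false}.
      branch 1.2 (add T ((\lnot R \lor \lnot P) \to P)):
        F (\lnot R \land Q): β-rule — branch into F \lnot R  //  F Q.
          branch 1.2.1 (add F \lnot R):
            T ((\lnot R \lor \lnot P) \to P): β-rule — branch into F (\lnot R \lor \lnot P)  //  T P.
              branch 1.2.1.1 (add F (\lnot R \lor \lnot P)):
                F (\lnot R \lor \lnot P): α-rule — add F \lnot R, F \lnot P.
                ○ open, literals {P=true, R=true}.
              branch 1.2.1.2 (add T P):
                ○ open, literals {P=true, R=true}.
          branch 1.2.2 (add F Q):
            T ((\lnot R \lor \lnot P) \to P): β-rule — branch into F (\lnot R \lor \lnot P)  //  T P.
              branch 1.2.2.1 (add F (\lnot R \lor \lnot P)):
                F (\lnot R \lor \lnot P): α-rule — add F \lnot R, F \lnot P.
                ○ open, literals {P=true, Q=false, R=true}.
              branch 1.2.2.2 (add T P):
                ○ open, literals {P=true, Q=false}.
  branch 2 (add T T):
    ○ open, literals {T=true}.
1 branch closed, 8 open.
Each open branch fixes some atoms; the unmentioned ones are free. Counting distinct full assignments: branch {P=false, R=true, T=false} (Q, S) contributes 4 new; branch {Q=false, R=false, T=false} (P, S) contributes 4 new; branch {P=false, Q=false, T=false} (R, S) contributes 0 new; branch {P=true, R=true} (Q, S, T) contributes 8 new; branch {P=true, R=true} (Q, S, T) contributes 0 new; branch {P=true, Q=false, R=true} (S, T) contributes 0 new; branch {P=true, Q=false} (R, S, T) contributes 2 new; branch {T=true} (P, Q, R, S) contributes 10 new. Total: 28.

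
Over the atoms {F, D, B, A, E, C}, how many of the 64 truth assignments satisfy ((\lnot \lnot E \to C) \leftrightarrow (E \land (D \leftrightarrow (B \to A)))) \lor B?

40

Initial set: {T (((\lnot \lnot E \to C) \leftrightarrow (E \land (D \leftrightarrow (B \to A)))) \lor B)}.
T (((\lnot \lnot E \to C) \leftrightarrow (E \land (D \leftrightarrow (B \to A)))) \lor B): β-rule — branch into T ((\lnot \lnot E \to C) \leftrightarrow (E \land (D \leftrightarrow (B \to A))))  //  T B.
  branch 1 (add T ((\lnot \lnot E \to C) \leftrightarrow (E \land (D \leftrightarrow (B \to A))))):
    T ((\lnot \lnot E \to C) \leftrightarrow (E \land (D \leftrightarrow (B \to A)))): β-rule — branch into T (\lnot \lnot E \to C), T (E \land (D \leftrightarrow (B \to A)))  //  F (\lnot \lnot E \to C), F (E \land (D \leftrightarrow (B \to A))).
      branch 1.1 (add T (\lnot \lnot E \to C), T (E \land (D \leftrightarrow (B \to A)))):
        T (E \land (D \leftrightarrow (B \to A))): α-rule — add T E, T (D \leftrightarrow (B \to A)).
        T (\lnot \lnot E \to C): β-rule — branch into F \lnot \lnot E  //  T C.
          branch 1.1.1 (add F \lnot \lnot E):
            F \lnot \lnot E: drop double negation, giving F E.
            × closes — contains both E and \lnot E.
          branch 1.1.2 (add T C):
            T (D \leftrightarrow (B \to A)): β-rule — branch into T D, T (B \to A)  //  F D, F (B \to A).
              branch 1.1.2.1 (add T D, T (B \to A)):
                T (B \to A): β-rule — branch into F B  //  T A.
                  branch 1.1.2.1.1 (add F B):
                    ○ open, literals {B=false, C=true, D=true, E=true}.
                  branch 1.1.2.1.2 (add T A):
                    ○ open, literals {A=true, C=true, D=true, E=true}.
              branch 1.1.2.2 (add F D, F (B \to A)):
                F (B \to A): α-rule — add T B, F A.
                ○ open, literals {A=false, B=true, C=true, D=false, E=true}.
      branch 1.2 (add F (\lnot \lnot E \to C), F (E \land (D \leftrightarrow (B \to A)))):
        F (\lnot \lnot E \to C): α-rule — add T \lnot \lnot E, F C.
        T \lnot \lnot E: drop double negation, giving T E.
        F (E \land (D \leftrightarrow (B \to A))): β-rule — branch into F E  //  F (D \leftrightarrow (B \to A)).
          branch 1.2.1 (add F E):
            × closes — contains both E and \lnot E.
          branch 1.2.2 (add F (D \leftrightarrow (B \to A))):
            F (D \leftrightarrow (B \to A)): β-rule — branch into T D, F (B \to A)  //  F D, T (B \to A).
              branch 1.2.2.1 (add T D, F (B \to A)):
                F (B \to A): α-rule — add T B, F A.
                ○ open, literals {A=false, B=true, C=false, D=true, E=true}.
              branch 1.2.2.2 (add F D, T (B \to A)):
                T (B \to A): β-rule — branch into F B  //  T A.
                  branch 1.2.2.2.1 (add F B):
                    ○ open, literals {B=false, C=false, D=false, E=true}.
                  branch 1.2.2.2.2 (add T A):
                    ○ open, literals {A=true, C=false, D=false, E=true}.
  branch 2 (add T B):
    ○ open, literals {B=true}.
2 branches closed, 7 open.
Each open branch fixes some atoms; the unmentioned ones are free. Counting distinct full assignments: branch {B=false, C=true, D=true, E=true} (F, A) contributes 4 new; branch {A=true, C=true, D=true, E=true} (F, B) contributes 2 new; branch {A=false, B=true, C=true, D=false, E=true} (F) contributes 2 new; branch {A=false, B=true, C=false, D=true, E=true} (F) contributes 2 new; branch {B=false, C=false, D=false, E=true} (F, A) contributes 4 new; branch {A=true, C=false, D=false, E=true} (F, B) contributes 2 new; branch {B=true} (F, D, A, E, C) contributes 24 new. Total: 40.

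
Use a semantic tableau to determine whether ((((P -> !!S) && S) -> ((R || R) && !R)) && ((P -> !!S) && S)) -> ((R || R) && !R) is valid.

Valid

Assume the negation and expand:
Initial set: {!(((((P -> !!S) && S) -> ((R || R) && !R)) && ((P -> !!S) && S)) -> ((R || R) && !R))}.
!(((((P -> !!S) && S) -> ((R || R) && !R)) && ((P -> !!S) && S)) -> ((R || R) && !R)): α-rule — add ((((P -> !!S) && S) -> ((R || R) && !R)) && ((P -> !!S) && S)), !((R || R) && !R).
((((P -> !!S) && S) -> ((R || R) && !R)) && ((P -> !!S) && S)): α-rule — add (((P -> !!S) && S) -> ((R || R) && !R)), ((P -> !!S) && S).
((P -> !!S) && S): α-rule — add (P -> !!S), S.
!((R || R) && !R): β-rule — branch into !(R || R)  //  !!R.
  branch 1 (add !(R || R)):
    !(R || R): α-rule — add !R, !R.
    (((P -> !!S) && S) -> ((R || R) && !R)): β-rule — branch into !((P -> !!S) && S)  //  ((R || R) && !R).
      branch 1.1 (add !((P -> !!S) && S)):
        (P -> !!S): β-rule — branch into !P  //  !!S.
          branch 1.1.1 (add !P):
            !((P -> !!S) && S): β-rule — branch into !(P -> !!S)  //  !S.
              branch 1.1.1.1 (add !(P -> !!S)):
                !(P -> !!S): α-rule — add P, !!!S.
                × closes — contains both P and !P.
              branch 1.1.1.2 (add !S):
                × closes — contains both S and !S.
          branch 1.1.2 (add !!S):
            !!S: drop double negation, giving S.
            !((P -> !!S) && S): β-rule — branch into !(P -> !!S)  //  !S.
              branch 1.1.2.1 (add !(P -> !!S)):
                !(P -> !!S): α-rule — add P, !!!S.
                !!!S: drop double negation, giving !S.
                × closes — contains both S and !S.
              branch 1.1.2.2 (add !S):
                × closes — contains both S and !S.
      branch 1.2 (add ((R || R) && !R)):
        ((R || R) && !R): α-rule — add (R || R), !R.
        (P -> !!S): β-rule — branch into !P  //  !!S.
          branch 1.2.1 (add !P):
            (R || R): β-rule — branch into R  //  R.
              branch 1.2.1.1 (add R):
                × closes — contains both R and !R.
              branch 1.2.1.2 (add R):
                × closes — contains both R and !R.
          branch 1.2.2 (add !!S):
            !!S: drop double negation, giving S.
            (R || R): β-rule — branch into R  //  R.
              branch 1.2.2.1 (add R):
                × closes — contains both R and !R.
              branch 1.2.2.2 (add R):
                × closes — contains both R and !R.
  branch 2 (add !!R):
    (((P -> !!S) && S) -> ((R || R) && !R)): β-rule — branch into !((P -> !!S) && S)  //  ((R || R) && !R).
      branch 2.1 (add !((P -> !!S) && S)):
        (P -> !!S): β-rule — branch into !P  //  !!S.
          branch 2.1.1 (add !P):
            !((P -> !!S) && S): β-rule — branch into !(P -> !!S)  //  !S.
              branch 2.1.1.1 (add !(P -> !!S)):
                !(P -> !!S): α-rule — add P, !!!S.
                × closes — contains both P and !P.
              branch 2.1.1.2 (add !S):
                × closes — contains both S and !S.
          branch 2.1.2 (add !!S):
            !!S: drop double negation, giving S.
            !((P -> !!S) && S): β-rule — branch into !(P -> !!S)  //  !S.
              branch 2.1.2.1 (add !(P -> !!S)):
                !(P -> !!S): α-rule — add P, !!!S.
                !!!S: drop double negation, giving !S.
                × closes — contains both S and !S.
              branch 2.1.2.2 (add !S):
                × closes — contains both S and !S.
      branch 2.2 (add ((R || R) && !R)):
        ((R || R) && !R): α-rule — add (R || R), !R.
        × closes — contains both R and !R.
All 13 branches close.
Every branch closed, so the negation is unsatisfiable and the formula is valid.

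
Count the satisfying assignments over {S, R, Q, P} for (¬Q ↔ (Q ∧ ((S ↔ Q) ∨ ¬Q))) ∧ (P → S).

Initial set: {T ((¬Q ↔ (Q ∧ ((S ↔ Q) ∨ ¬Q))) ∧ (P → S))}.
T ((¬Q ↔ (Q ∧ ((S ↔ Q) ∨ ¬Q))) ∧ (P → S)): α-rule — add T (¬Q ↔ (Q ∧ ((S ↔ Q) ∨ ¬Q))), T (P → S).
T (¬Q ↔ (Q ∧ ((S ↔ Q) ∨ ¬Q))): β-rule — branch into T ¬Q, T (Q ∧ ((S ↔ Q) ∨ ¬Q))  //  F ¬Q, F (Q ∧ ((S ↔ Q) ∨ ¬Q)).
  branch 1 (add T ¬Q, T (Q ∧ ((S ↔ Q) ∨ ¬Q))):
    T (Q ∧ ((S ↔ Q) ∨ ¬Q)): α-rule — add T Q, T ((S ↔ Q) ∨ ¬Q).
    × closes — contains both Q and ¬Q.
  branch 2 (add F ¬Q, F (Q ∧ ((S ↔ Q) ∨ ¬Q))):
    T (P → S): β-rule — branch into F P  //  T S.
      branch 2.1 (add F P):
        F (Q ∧ ((S ↔ Q) ∨ ¬Q)): β-rule — branch into F Q  //  F ((S ↔ Q) ∨ ¬Q).
          branch 2.1.1 (add F Q):
            × closes — contains both Q and ¬Q.
          branch 2.1.2 (add F ((S ↔ Q) ∨ ¬Q)):
            F ((S ↔ Q) ∨ ¬Q): α-rule — add F (S ↔ Q), F ¬Q.
            F (S ↔ Q): β-rule — branch into T S, F Q  //  F S, T Q.
              branch 2.1.2.1 (add T S, F Q):
                × closes — contains both Q and ¬Q.
              branch 2.1.2.2 (add F S, T Q):
                ○ open, literals {P=F, Q=T, S=F}.
      branch 2.2 (add T S):
        F (Q ∧ ((S ↔ Q) ∨ ¬Q)): β-rule — branch into F Q  //  F ((S ↔ Q) ∨ ¬Q).
          branch 2.2.1 (add F Q):
            × closes — contains both Q and ¬Q.
          branch 2.2.2 (add F ((S ↔ Q) ∨ ¬Q)):
            F ((S ↔ Q) ∨ ¬Q): α-rule — add F (S ↔ Q), F ¬Q.
            F (S ↔ Q): β-rule — branch into T S, F Q  //  F S, T Q.
              branch 2.2.2.1 (add T S, F Q):
                × closes — contains both Q and ¬Q.
              branch 2.2.2.2 (add F S, T Q):
                × closes — contains both S and ¬S.
6 branches closed, 1 open.
Each open branch fixes some atoms; the unmentioned ones are free. Counting distinct full assignments: branch {P=F, Q=T, S=F} (R) contributes 2 new. Total: 2.

2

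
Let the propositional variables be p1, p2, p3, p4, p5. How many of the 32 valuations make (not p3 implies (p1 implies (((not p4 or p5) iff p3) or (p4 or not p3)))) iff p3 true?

Initial set: {((not p3 implies (p1 implies (((not p4 or p5) iff p3) or (p4 or not p3)))) iff p3)}.
((not p3 implies (p1 implies (((not p4 or p5) iff p3) or (p4 or not p3)))) iff p3): β-rule — branch into (not p3 implies (p1 implies (((not p4 or p5) iff p3) or (p4 or not p3)))), p3  //  not (not p3 implies (p1 implies (((not p4 or p5) iff p3) or (p4 or not p3)))), not p3.
  branch 1 (add (not p3 implies (p1 implies (((not p4 or p5) iff p3) or (p4 or not p3)))), p3):
    (not p3 implies (p1 implies (((not p4 or p5) iff p3) or (p4 or not p3)))): β-rule — branch into not not p3  //  (p1 implies (((not p4 or p5) iff p3) or (p4 or not p3))).
      branch 1.1 (add not not p3):
        ○ open, literals {p3=true}.
      branch 1.2 (add (p1 implies (((not p4 or p5) iff p3) or (p4 or not p3)))):
        (p1 implies (((not p4 or p5) iff p3) or (p4 or not p3))): β-rule — branch into not p1  //  (((not p4 or p5) iff p3) or (p4 or not p3)).
          branch 1.2.1 (add not p1):
            ○ open, literals {p1=false, p3=true}.
          branch 1.2.2 (add (((not p4 or p5) iff p3) or (p4 or not p3))):
            (((not p4 or p5) iff p3) or (p4 or not p3)): β-rule — branch into ((not p4 or p5) iff p3)  //  (p4 or not p3).
              branch 1.2.2.1 (add ((not p4 or p5) iff p3)):
                ((not p4 or p5) iff p3): β-rule — branch into (not p4 or p5), p3  //  not (not p4 or p5), not p3.
                  branch 1.2.2.1.1 (add (not p4 or p5), p3):
                    (not p4 or p5): β-rule — branch into not p4  //  p5.
                      branch 1.2.2.1.1.1 (add not p4):
                        ○ open, literals {p3=true, p4=false}.
                      branch 1.2.2.1.1.2 (add p5):
                        ○ open, literals {p3=true, p5=true}.
                  branch 1.2.2.1.2 (add not (not p4 or p5), not p3):
                    × closes — contains both p3 and not p3.
              branch 1.2.2.2 (add (p4 or not p3)):
                (p4 or not p3): β-rule — branch into p4  //  not p3.
                  branch 1.2.2.2.1 (add p4):
                    ○ open, literals {p3=true, p4=true}.
                  branch 1.2.2.2.2 (add not p3):
                    × closes — contains both p3 and not p3.
  branch 2 (add not (not p3 implies (p1 implies (((not p4 or p5) iff p3) or (p4 or not p3)))), not p3):
    not (not p3 implies (p1 implies (((not p4 or p5) iff p3) or (p4 or not p3)))): α-rule — add not p3, not (p1 implies (((not p4 or p5) iff p3) or (p4 or not p3))).
    not (p1 implies (((not p4 or p5) iff p3) or (p4 or not p3))): α-rule — add p1, not (((not p4 or p5) iff p3) or (p4 or not p3)).
    not (((not p4 or p5) iff p3) or (p4 or not p3)): α-rule — add not ((not p4 or p5) iff p3), not (p4 or not p3).
    not (p4 or not p3): α-rule — add not p4, not not p3.
    × closes — contains both p3 and not p3.
3 branches closed, 5 open.
Each open branch fixes some atoms; the unmentioned ones are free. Counting distinct full assignments: branch {p3=true} (p1, p2, p4, p5) contributes 16 new; branch {p1=false, p3=true} (p2, p4, p5) contributes 0 new; branch {p3=true, p4=false} (p1, p2, p5) contributes 0 new; branch {p3=true, p5=true} (p1, p2, p4) contributes 0 new; branch {p3=true, p4=true} (p1, p2, p5) contributes 0 new. Total: 16.

16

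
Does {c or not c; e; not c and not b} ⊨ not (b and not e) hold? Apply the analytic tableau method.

Yes

Initial set: {(c or not c); e; (not c and not b); not not (b and not e)}.
(not c and not b): α-rule — add not c, not b.
not not (b and not e): α-rule — add b, not e.
× closes — contains both b and not b.
All 1 branch closes.
Every branch closed, so the premises entail the conclusion.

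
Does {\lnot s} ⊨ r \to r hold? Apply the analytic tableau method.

Yes

Initial set: {T \lnot s; F (r \to r)}.
F (r \to r): α-rule — add T r, F r.
× closes — contains both r and \lnot r.
All 1 branch closes.
Every branch closed, so the premises entail the conclusion.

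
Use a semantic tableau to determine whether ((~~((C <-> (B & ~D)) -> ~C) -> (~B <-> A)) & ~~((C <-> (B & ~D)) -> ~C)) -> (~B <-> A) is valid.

Valid

Assume the negation and expand:
Initial set: {F (((~~((C <-> (B & ~D)) -> ~C) -> (~B <-> A)) & ~~((C <-> (B & ~D)) -> ~C)) -> (~B <-> A))}.
F (((~~((C <-> (B & ~D)) -> ~C) -> (~B <-> A)) & ~~((C <-> (B & ~D)) -> ~C)) -> (~B <-> A)): α-rule — add T ((~~((C <-> (B & ~D)) -> ~C) -> (~B <-> A)) & ~~((C <-> (B & ~D)) -> ~C)), F (~B <-> A).
T ((~~((C <-> (B & ~D)) -> ~C) -> (~B <-> A)) & ~~((C <-> (B & ~D)) -> ~C)): α-rule — add T (~~((C <-> (B & ~D)) -> ~C) -> (~B <-> A)), T ~~((C <-> (B & ~D)) -> ~C).
T ~~((C <-> (B & ~D)) -> ~C): drop double negation, giving T ((C <-> (B & ~D)) -> ~C).
F (~B <-> A): β-rule — branch into T ~B, F A  //  F ~B, T A.
  branch 1 (add T ~B, F A):
    T (~~((C <-> (B & ~D)) -> ~C) -> (~B <-> A)): β-rule — branch into F ~~((C <-> (B & ~D)) -> ~C)  //  T (~B <-> A).
      branch 1.1 (add F ~~((C <-> (B & ~D)) -> ~C)):
        F ~~((C <-> (B & ~D)) -> ~C): drop double negation, giving F ((C <-> (B & ~D)) -> ~C).
        F ((C <-> (B & ~D)) -> ~C): α-rule — add T (C <-> (B & ~D)), F ~C.
        T ((C <-> (B & ~D)) -> ~C): β-rule — branch into F (C <-> (B & ~D))  //  T ~C.
          branch 1.1.1 (add F (C <-> (B & ~D))):
            T (C <-> (B & ~D)): β-rule — branch into T C, T (B & ~D)  //  F C, F (B & ~D).
              branch 1.1.1.1 (add T C, T (B & ~D)):
                T (B & ~D): α-rule — add T B, T ~D.
                × closes — contains both B and ~B.
              branch 1.1.1.2 (add F C, F (B & ~D)):
                × closes — contains both C and ~C.
          branch 1.1.2 (add T ~C):
            × closes — contains both C and ~C.
      branch 1.2 (add T (~B <-> A)):
        T ((C <-> (B & ~D)) -> ~C): β-rule — branch into F (C <-> (B & ~D))  //  T ~C.
          branch 1.2.1 (add F (C <-> (B & ~D))):
            T (~B <-> A): β-rule — branch into T ~B, T A  //  F ~B, F A.
              branch 1.2.1.1 (add T ~B, T A):
                × closes — contains both A and ~A.
              branch 1.2.1.2 (add F ~B, F A):
                × closes — contains both B and ~B.
          branch 1.2.2 (add T ~C):
            T (~B <-> A): β-rule — branch into T ~B, T A  //  F ~B, F A.
              branch 1.2.2.1 (add T ~B, T A):
                × closes — contains both A and ~A.
              branch 1.2.2.2 (add F ~B, F A):
                × closes — contains both B and ~B.
  branch 2 (add F ~B, T A):
    T (~~((C <-> (B & ~D)) -> ~C) -> (~B <-> A)): β-rule — branch into F ~~((C <-> (B & ~D)) -> ~C)  //  T (~B <-> A).
      branch 2.1 (add F ~~((C <-> (B & ~D)) -> ~C)):
        F ~~((C <-> (B & ~D)) -> ~C): drop double negation, giving F ((C <-> (B & ~D)) -> ~C).
        F ((C <-> (B & ~D)) -> ~C): α-rule — add T (C <-> (B & ~D)), F ~C.
        T ((C <-> (B & ~D)) -> ~C): β-rule — branch into F (C <-> (B & ~D))  //  T ~C.
          branch 2.1.1 (add F (C <-> (B & ~D))):
            T (C <-> (B & ~D)): β-rule — branch into T C, T (B & ~D)  //  F C, F (B & ~D).
              branch 2.1.1.1 (add T C, T (B & ~D)):
                T (B & ~D): α-rule — add T B, T ~D.
                F (C <-> (B & ~D)): β-rule — branch into T C, F (B & ~D)  //  F C, T (B & ~D).
                  branch 2.1.1.1.1 (add T C, F (B & ~D)):
                    F (B & ~D): β-rule — branch into F B  //  F ~D.
                      branch 2.1.1.1.1.1 (add F B):
                        × closes — contains both B and ~B.
                      branch 2.1.1.1.1.2 (add F ~D):
                        × closes — contains both D and ~D.
                  branch 2.1.1.1.2 (add F C, T (B & ~D)):
                    × closes — contains both C and ~C.
              branch 2.1.1.2 (add F C, F (B & ~D)):
                × closes — contains both C and ~C.
          branch 2.1.2 (add T ~C):
            × closes — contains both C and ~C.
      branch 2.2 (add T (~B <-> A)):
        T ((C <-> (B & ~D)) -> ~C): β-rule — branch into F (C <-> (B & ~D))  //  T ~C.
          branch 2.2.1 (add F (C <-> (B & ~D))):
            T (~B <-> A): β-rule — branch into T ~B, T A  //  F ~B, F A.
              branch 2.2.1.1 (add T ~B, T A):
                × closes — contains both B and ~B.
              branch 2.2.1.2 (add F ~B, F A):
                × closes — contains both A and ~A.
          branch 2.2.2 (add T ~C):
            T (~B <-> A): β-rule — branch into T ~B, T A  //  F ~B, F A.
              branch 2.2.2.1 (add T ~B, T A):
                × closes — contains both B and ~B.
              branch 2.2.2.2 (add F ~B, F A):
                × closes — contains both A and ~A.
All 16 branches close.
Every branch closed, so the negation is unsatisfiable and the formula is valid.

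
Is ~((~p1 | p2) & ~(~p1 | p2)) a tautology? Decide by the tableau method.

Valid

Assume the negation and expand:
Initial set: {F ~((~p1 | p2) & ~(~p1 | p2))}.
F ~((~p1 | p2) & ~(~p1 | p2)): α-rule — add T (~p1 | p2), T ~(~p1 | p2).
T ~(~p1 | p2): α-rule — add F ~p1, F p2.
T (~p1 | p2): β-rule — branch into T ~p1  //  T p2.
  branch 1 (add T ~p1):
    × closes — contains both p1 and ~p1.
  branch 2 (add T p2):
    × closes — contains both p2 and ~p2.
All 2 branches close.
Every branch closed, so the negation is unsatisfiable and the formula is valid.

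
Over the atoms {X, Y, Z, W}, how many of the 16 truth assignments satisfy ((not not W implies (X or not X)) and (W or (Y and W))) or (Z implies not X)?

Initial set: {(((not not W implies (X or not X)) and (W or (Y and W))) or (Z implies not X))}.
(((not not W implies (X or not X)) and (W or (Y and W))) or (Z implies not X)): β-rule — branch into ((not not W implies (X or not X)) and (W or (Y and W)))  //  (Z implies not X).
  branch 1 (add ((not not W implies (X or not X)) and (W or (Y and W)))):
    ((not not W implies (X or not X)) and (W or (Y and W))): α-rule — add (not not W implies (X or not X)), (W or (Y and W)).
    (not not W implies (X or not X)): β-rule — branch into not not not W  //  (X or not X).
      branch 1.1 (add not not not W):
        not not not W: drop double negation, giving not W.
        (W or (Y and W)): β-rule — branch into W  //  (Y and W).
          branch 1.1.1 (add W):
            × closes — contains both W and not W.
          branch 1.1.2 (add (Y and W)):
            (Y and W): α-rule — add Y, W.
            × closes — contains both W and not W.
      branch 1.2 (add (X or not X)):
        (W or (Y and W)): β-rule — branch into W  //  (Y and W).
          branch 1.2.1 (add W):
            (X or not X): β-rule — branch into X  //  not X.
              branch 1.2.1.1 (add X):
                ○ open, literals {W=1, X=1}.
              branch 1.2.1.2 (add not X):
                ○ open, literals {W=1, X=0}.
          branch 1.2.2 (add (Y and W)):
            (Y and W): α-rule — add Y, W.
            (X or not X): β-rule — branch into X  //  not X.
              branch 1.2.2.1 (add X):
                ○ open, literals {W=1, X=1, Y=1}.
              branch 1.2.2.2 (add not X):
                ○ open, literals {W=1, X=0, Y=1}.
  branch 2 (add (Z implies not X)):
    (Z implies not X): β-rule — branch into not Z  //  not X.
      branch 2.1 (add not Z):
        ○ open, literals {Z=0}.
      branch 2.2 (add not X):
        ○ open, literals {X=0}.
2 branches closed, 6 open.
Each open branch fixes some atoms; the unmentioned ones are free. Counting distinct full assignments: branch {W=1, X=1} (Y, Z) contributes 4 new; branch {W=1, X=0} (Y, Z) contributes 4 new; branch {W=1, X=1, Y=1} (Z) contributes 0 new; branch {W=1, X=0, Y=1} (Z) contributes 0 new; branch {Z=0} (X, Y, W) contributes 4 new; branch {X=0} (Y, Z, W) contributes 2 new. Total: 14.

14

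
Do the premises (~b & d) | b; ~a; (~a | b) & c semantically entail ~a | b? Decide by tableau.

Yes

Initial set: {((~b & d) | b); ~a; ((~a | b) & c); ~(~a | b)}.
((~a | b) & c): α-rule — add (~a | b), c.
~(~a | b): α-rule — add ~~a, ~b.
× closes — contains both a and ~a.
All 1 branch closes.
Every branch closed, so the premises entail the conclusion.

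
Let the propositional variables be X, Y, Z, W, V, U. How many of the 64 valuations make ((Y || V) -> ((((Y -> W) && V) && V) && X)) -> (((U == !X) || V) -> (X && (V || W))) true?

58

Initial set: {(((Y || V) -> ((((Y -> W) && V) && V) && X)) -> (((U == !X) || V) -> (X && (V || W))))}.
(((Y || V) -> ((((Y -> W) && V) && V) && X)) -> (((U == !X) || V) -> (X && (V || W)))): β-rule — branch into !((Y || V) -> ((((Y -> W) && V) && V) && X))  //  (((U == !X) || V) -> (X && (V || W))).
  branch 1 (add !((Y || V) -> ((((Y -> W) && V) && V) && X))):
    !((Y || V) -> ((((Y -> W) && V) && V) && X)): α-rule — add (Y || V), !((((Y -> W) && V) && V) && X).
    (Y || V): β-rule — branch into Y  //  V.
      branch 1.1 (add Y):
        !((((Y -> W) && V) && V) && X): β-rule — branch into !(((Y -> W) && V) && V)  //  !X.
          branch 1.1.1 (add !(((Y -> W) && V) && V)):
            !(((Y -> W) && V) && V): β-rule — branch into !((Y -> W) && V)  //  !V.
              branch 1.1.1.1 (add !((Y -> W) && V)):
                !((Y -> W) && V): β-rule — branch into !(Y -> W)  //  !V.
                  branch 1.1.1.1.1 (add !(Y -> W)):
                    !(Y -> W): α-rule — add Y, !W.
                    ○ open, literals {W=F, Y=T}.
                  branch 1.1.1.1.2 (add !V):
                    ○ open, literals {V=F, Y=T}.
              branch 1.1.1.2 (add !V):
                ○ open, literals {V=F, Y=T}.
          branch 1.1.2 (add !X):
            ○ open, literals {X=F, Y=T}.
      branch 1.2 (add V):
        !((((Y -> W) && V) && V) && X): β-rule — branch into !(((Y -> W) && V) && V)  //  !X.
          branch 1.2.1 (add !(((Y -> W) && V) && V)):
            !(((Y -> W) && V) && V): β-rule — branch into !((Y -> W) && V)  //  !V.
              branch 1.2.1.1 (add !((Y -> W) && V)):
                !((Y -> W) && V): β-rule — branch into !(Y -> W)  //  !V.
                  branch 1.2.1.1.1 (add !(Y -> W)):
                    !(Y -> W): α-rule — add Y, !W.
                    ○ open, literals {V=T, W=F, Y=T}.
                  branch 1.2.1.1.2 (add !V):
                    × closes — contains both V and !V.
              branch 1.2.1.2 (add !V):
                × closes — contains both V and !V.
          branch 1.2.2 (add !X):
            ○ open, literals {V=T, X=F}.
  branch 2 (add (((U == !X) || V) -> (X && (V || W)))):
    (((U == !X) || V) -> (X && (V || W))): β-rule — branch into !((U == !X) || V)  //  (X && (V || W)).
      branch 2.1 (add !((U == !X) || V)):
        !((U == !X) || V): α-rule — add !(U == !X), !V.
        !(U == !X): β-rule — branch into U, !!X  //  !U, !X.
          branch 2.1.1 (add U, !!X):
            ○ open, literals {U=T, V=F, X=T}.
          branch 2.1.2 (add !U, !X):
            ○ open, literals {U=F, V=F, X=F}.
      branch 2.2 (add (X && (V || W))):
        (X && (V || W)): α-rule — add X, (V || W).
        (V || W): β-rule — branch into V  //  W.
          branch 2.2.1 (add V):
            ○ open, literals {V=T, X=T}.
          branch 2.2.2 (add W):
            ○ open, literals {W=T, X=T}.
2 branches closed, 10 open.
Each open branch fixes some atoms; the unmentioned ones are free. Counting distinct full assignments: branch {W=F, Y=T} (X, Z, V, U) contributes 16 new; branch {V=F, Y=T} (X, Z, W, U) contributes 8 new; branch {V=F, Y=T} (X, Z, W, U) contributes 0 new; branch {X=F, Y=T} (Z, W, V, U) contributes 4 new; branch {V=T, W=F, Y=T} (X, Z, U) contributes 0 new; branch {V=T, X=F} (Y, Z, W, U) contributes 8 new; branch {U=T, V=F, X=T} (Y, Z, W) contributes 4 new; branch {U=F, V=F, X=F} (Y, Z, W) contributes 4 new; branch {V=T, X=T} (Y, Z, W, U) contributes 12 new; branch {W=T, X=T} (Y, Z, V, U) contributes 2 new. Total: 58.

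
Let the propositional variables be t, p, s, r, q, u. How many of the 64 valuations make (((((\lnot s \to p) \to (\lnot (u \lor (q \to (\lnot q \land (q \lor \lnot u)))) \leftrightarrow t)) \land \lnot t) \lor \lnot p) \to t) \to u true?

44

Initial set: {((((((\lnot s \to p) \to (\lnot (u \lor (q \to (\lnot q \land (q \lor \lnot u)))) \leftrightarrow t)) \land \lnot t) \lor \lnot p) \to t) \to u)}.
((((((\lnot s \to p) \to (\lnot (u \lor (q \to (\lnot q \land (q \lor \lnot u)))) \leftrightarrow t)) \land \lnot t) \lor \lnot p) \to t) \to u): β-rule — branch into \lnot (((((\lnot s \to p) \to (\lnot (u \lor (q \to (\lnot q \land (q \lor \lnot u)))) \leftrightarrow t)) \land \lnot t) \lor \lnot p) \to t)  //  u.
  branch 1 (add \lnot (((((\lnot s \to p) \to (\lnot (u \lor (q \to (\lnot q \land (q \lor \lnot u)))) \leftrightarrow t)) \land \lnot t) \lor \lnot p) \to t)):
    \lnot (((((\lnot s \to p) \to (\lnot (u \lor (q \to (\lnot q \land (q \lor \lnot u)))) \leftrightarrow t)) \land \lnot t) \lor \lnot p) \to t): α-rule — add ((((\lnot s \to p) \to (\lnot (u \lor (q \to (\lnot q \land (q \lor \lnot u)))) \leftrightarrow t)) \land \lnot t) \lor \lnot p), \lnot t.
    ((((\lnot s \to p) \to (\lnot (u \lor (q \to (\lnot q \land (q \lor \lnot u)))) \leftrightarrow t)) \land \lnot t) \lor \lnot p): β-rule — branch into (((\lnot s \to p) \to (\lnot (u \lor (q \to (\lnot q \land (q \lor \lnot u)))) \leftrightarrow t)) \land \lnot t)  //  \lnot p.
      branch 1.1 (add (((\lnot s \to p) \to (\lnot (u \lor (q \to (\lnot q \land (q \lor \lnot u)))) \leftrightarrow t)) \land \lnot t)):
        (((\lnot s \to p) \to (\lnot (u \lor (q \to (\lnot q \land (q \lor \lnot u)))) \leftrightarrow t)) \land \lnot t): α-rule — add ((\lnot s \to p) \to (\lnot (u \lor (q \to (\lnot q \land (q \lor \lnot u)))) \leftrightarrow t)), \lnot t.
        ((\lnot s \to p) \to (\lnot (u \lor (q \to (\lnot q \land (q \lor \lnot u)))) \leftrightarrow t)): β-rule — branch into \lnot (\lnot s \to p)  //  (\lnot (u \lor (q \to (\lnot q \land (q \lor \lnot u)))) \leftrightarrow t).
          branch 1.1.1 (add \lnot (\lnot s \to p)):
            \lnot (\lnot s \to p): α-rule — add \lnot s, \lnot p.
            ○ open, literals {p=0, s=0, t=0}.
          branch 1.1.2 (add (\lnot (u \lor (q \to (\lnot q \land (q \lor \lnot u)))) \leftrightarrow t)):
            (\lnot (u \lor (q \to (\lnot q \land (q \lor \lnot u)))) \leftrightarrow t): β-rule — branch into \lnot (u \lor (q \to (\lnot q \land (q \lor \lnot u)))), t  //  \lnot \lnot (u \lor (q \to (\lnot q \land (q \lor \lnot u)))), \lnot t.
              branch 1.1.2.1 (add \lnot (u \lor (q \to (\lnot q \land (q \lor \lnot u)))), t):
                × closes — contains both t and \lnot t.
              branch 1.1.2.2 (add \lnot \lnot (u \lor (q \to (\lnot q \land (q \lor \lnot u)))), \lnot t):
                \lnot \lnot (u \lor (q \to (\lnot q \land (q \lor \lnot u)))): β-rule — branch into u  //  (q \to (\lnot q \land (q \lor \lnot u))).
                  branch 1.1.2.2.1 (add u):
                    ○ open, literals {t=0, u=1}.
                  branch 1.1.2.2.2 (add (q \to (\lnot q \land (q \lor \lnot u)))):
                    (q \to (\lnot q \land (q \lor \lnot u))): β-rule — branch into \lnot q  //  (\lnot q \land (q \lor \lnot u)).
                      branch 1.1.2.2.2.1 (add \lnot q):
                        ○ open, literals {q=0, t=0}.
                      branch 1.1.2.2.2.2 (add (\lnot q \land (q \lor \lnot u))):
                        (\lnot q \land (q \lor \lnot u)): α-rule — add \lnot q, (q \lor \lnot u).
                        (q \lor \lnot u): β-rule — branch into q  //  \lnot u.
                          branch 1.1.2.2.2.2.1 (add q):
                            × closes — contains both q and \lnot q.
                          branch 1.1.2.2.2.2.2 (add \lnot u):
                            ○ open, literals {q=0, t=0, u=0}.
      branch 1.2 (add \lnot p):
        ○ open, literals {p=0, t=0}.
  branch 2 (add u):
    ○ open, literals {u=1}.
2 branches closed, 6 open.
Each open branch fixes some atoms; the unmentioned ones are free. Counting distinct full assignments: branch {p=0, s=0, t=0} (r, q, u) contributes 8 new; branch {t=0, u=1} (p, s, r, q) contributes 12 new; branch {q=0, t=0} (p, s, r, u) contributes 6 new; branch {q=0, t=0, u=0} (p, s, r) contributes 0 new; branch {p=0, t=0} (s, r, q, u) contributes 2 new; branch {u=1} (t, p, s, r, q) contributes 16 new. Total: 44.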